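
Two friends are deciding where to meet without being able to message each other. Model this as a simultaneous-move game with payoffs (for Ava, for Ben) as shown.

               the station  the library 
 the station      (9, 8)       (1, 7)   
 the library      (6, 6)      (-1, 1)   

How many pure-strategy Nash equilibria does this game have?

Both the station: Ava gets 9 (best alternative 6); Ben gets 8 (best alternative 7). Neither deviates — NE.
Both the library is not a NE: Ava would switch to the station (1 > -1).
No other cell survives both best-response checks, so there is 1 pure NE.

1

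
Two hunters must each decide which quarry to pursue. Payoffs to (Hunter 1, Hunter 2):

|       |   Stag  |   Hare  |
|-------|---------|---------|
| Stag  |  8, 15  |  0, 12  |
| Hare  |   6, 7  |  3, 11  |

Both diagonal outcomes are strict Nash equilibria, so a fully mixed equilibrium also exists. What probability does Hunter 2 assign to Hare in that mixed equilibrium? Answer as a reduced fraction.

Hunter 2's mix q on Stag must make Hunter 1 indifferent between Stag and Hare.
Hunter 1's payoff from Stag: 8q + 0(1−q). From Hare: 6q + 3(1−q).
Set equal: 2q = 3(1−q) → q = 3/5.
Probability on Hare is 1 − 3/5 = 2/5.

2/5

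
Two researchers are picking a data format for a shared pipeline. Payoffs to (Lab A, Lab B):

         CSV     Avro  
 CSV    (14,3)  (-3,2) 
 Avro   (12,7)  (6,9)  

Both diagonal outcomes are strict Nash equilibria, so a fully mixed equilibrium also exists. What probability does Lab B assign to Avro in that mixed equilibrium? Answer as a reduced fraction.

2/11

Lab B's mix q on CSV must make Lab A indifferent between CSV and Avro.
Lab A's payoff from CSV: 14q + (-3)(1−q). From Avro: 12q + 6(1−q).
Set equal: 2q = 9(1−q) → q = 9/11.
Probability on Avro is 1 − 9/11 = 2/11.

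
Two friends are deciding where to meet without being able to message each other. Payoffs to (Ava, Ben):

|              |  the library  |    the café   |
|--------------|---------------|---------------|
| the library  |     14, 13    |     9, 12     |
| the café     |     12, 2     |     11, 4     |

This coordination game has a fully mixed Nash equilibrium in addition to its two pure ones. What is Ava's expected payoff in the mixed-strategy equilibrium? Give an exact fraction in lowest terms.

Ben mixes with probability q on the library, chosen so Ava is indifferent: 14q + 9(1−q) = 12q + 11(1−q) gives q = 1/2.
Ava's expected payoff (from either row, since indifferent) is 14·1/2 + 9·1/2 = 23/2.

23/2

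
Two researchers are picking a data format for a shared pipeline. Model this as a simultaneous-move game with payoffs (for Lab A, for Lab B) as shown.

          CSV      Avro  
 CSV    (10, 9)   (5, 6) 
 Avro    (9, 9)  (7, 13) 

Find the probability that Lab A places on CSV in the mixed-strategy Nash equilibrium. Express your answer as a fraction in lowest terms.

4/7

Lab A's mix p on CSV must make Lab B indifferent between CSV and Avro.
Lab B's payoff from CSV: 9p + 9(1−p). From Avro: 6p + 13(1−p).
Set equal: 3p = 4(1−p) → p = 4/7.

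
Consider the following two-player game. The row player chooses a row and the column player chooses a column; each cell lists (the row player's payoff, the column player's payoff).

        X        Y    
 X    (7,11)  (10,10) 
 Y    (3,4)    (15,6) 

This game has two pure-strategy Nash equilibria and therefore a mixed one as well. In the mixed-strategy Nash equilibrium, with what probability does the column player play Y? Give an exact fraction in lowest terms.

The column player's mix q on X must make the row player indifferent between X and Y.
The row player's payoff from X: 7q + 10(1−q). From Y: 3q + 15(1−q).
Set equal: 4q = 5(1−q) → q = 5/9.
Probability on Y is 1 − 5/9 = 4/9.

4/9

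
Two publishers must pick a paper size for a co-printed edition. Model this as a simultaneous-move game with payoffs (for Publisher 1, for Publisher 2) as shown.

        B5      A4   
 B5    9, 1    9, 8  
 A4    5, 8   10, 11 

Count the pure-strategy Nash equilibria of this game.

1

Both A4: Publisher 1 gets 10 (best alternative 9); Publisher 2 gets 11 (best alternative 8). Neither deviates — NE.
Both B5 is not a NE: Publisher 2 would switch to A4 (8 > 1).
No other cell survives both best-response checks, so there is 1 pure NE.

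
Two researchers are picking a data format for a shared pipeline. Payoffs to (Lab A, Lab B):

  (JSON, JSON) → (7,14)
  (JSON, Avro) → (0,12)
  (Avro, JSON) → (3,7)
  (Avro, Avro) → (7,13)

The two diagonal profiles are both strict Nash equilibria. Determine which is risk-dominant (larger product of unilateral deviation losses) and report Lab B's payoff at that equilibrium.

13

At both JSON: Lab A loses 7 − 3 = 4 by deviating; Lab B loses 14 − 12 = 2. Product = 4·2 = 8.
At both Avro: Lab A loses 7 − 0 = 7 by deviating; Lab B loses 13 − 7 = 6. Product = 7·6 = 42.
42 > 8, so both Avro is risk-dominant. Lab B's payoff there is 13.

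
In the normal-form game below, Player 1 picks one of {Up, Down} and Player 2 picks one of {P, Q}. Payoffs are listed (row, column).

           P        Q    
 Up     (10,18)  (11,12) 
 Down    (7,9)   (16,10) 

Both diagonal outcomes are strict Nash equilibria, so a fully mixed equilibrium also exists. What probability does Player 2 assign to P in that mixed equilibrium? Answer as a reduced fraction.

5/8

Player 2's mix q on P must make Player 1 indifferent between Up and Down.
Player 1's payoff from Up: 10q + 11(1−q). From Down: 7q + 16(1−q).
Set equal: 3q = 5(1−q) → q = 5/8.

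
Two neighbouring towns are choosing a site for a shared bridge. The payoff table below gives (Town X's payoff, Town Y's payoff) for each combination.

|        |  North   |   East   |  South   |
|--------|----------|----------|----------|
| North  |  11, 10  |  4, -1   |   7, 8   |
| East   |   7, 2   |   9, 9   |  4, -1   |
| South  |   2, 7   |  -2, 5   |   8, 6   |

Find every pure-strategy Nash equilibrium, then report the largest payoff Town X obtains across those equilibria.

11

Both North is a pure NE (Town X: 11 ≥ 7; Town Y: 10 ≥ 8). Town X gets 11.
Both East is a pure NE (Town X: 9 ≥ 4; Town Y: 9 ≥ 2). Town X gets 9.
Every other cell has a profitable deviation for at least one player. Highest of {11, 9} is 11.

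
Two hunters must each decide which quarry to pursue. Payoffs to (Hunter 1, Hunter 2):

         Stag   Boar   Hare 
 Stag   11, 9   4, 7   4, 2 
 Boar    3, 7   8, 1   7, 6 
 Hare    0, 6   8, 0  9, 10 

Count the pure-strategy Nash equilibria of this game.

Both Stag: Hunter 1 gets 11 (best alternative 3); Hunter 2 gets 9 (best alternative 7). Neither deviates — NE.
Both Hare: Hunter 1 gets 9 (best alternative 7); Hunter 2 gets 10 (best alternative 6). Neither deviates — NE.
Both Boar is not a NE: Hunter 2 would switch to Stag (7 > 1).
No other cell survives both best-response checks, so there are 2 pure NE.

2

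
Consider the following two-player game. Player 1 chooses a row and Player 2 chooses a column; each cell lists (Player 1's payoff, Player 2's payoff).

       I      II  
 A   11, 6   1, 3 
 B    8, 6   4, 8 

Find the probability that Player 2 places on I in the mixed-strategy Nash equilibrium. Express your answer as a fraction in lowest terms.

1/2

Player 2's mix q on I must make Player 1 indifferent between A and B.
Player 1's payoff from A: 11q + 1(1−q). From B: 8q + 4(1−q).
Set equal: 3q = 3(1−q) → q = 3/6 = 1/2.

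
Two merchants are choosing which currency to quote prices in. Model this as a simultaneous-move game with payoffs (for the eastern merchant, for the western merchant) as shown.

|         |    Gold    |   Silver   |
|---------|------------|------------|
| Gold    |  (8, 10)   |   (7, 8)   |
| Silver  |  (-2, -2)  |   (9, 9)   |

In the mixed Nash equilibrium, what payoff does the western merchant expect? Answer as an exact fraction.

106/13

The eastern merchant mixes with probability p on Gold, chosen so the western merchant is indifferent: 10p + (-2)(1−p) = 8p + 9(1−p) gives p = 11/13.
The western merchant's expected payoff is 10·11/13 + (-2)·2/13 = 106/13.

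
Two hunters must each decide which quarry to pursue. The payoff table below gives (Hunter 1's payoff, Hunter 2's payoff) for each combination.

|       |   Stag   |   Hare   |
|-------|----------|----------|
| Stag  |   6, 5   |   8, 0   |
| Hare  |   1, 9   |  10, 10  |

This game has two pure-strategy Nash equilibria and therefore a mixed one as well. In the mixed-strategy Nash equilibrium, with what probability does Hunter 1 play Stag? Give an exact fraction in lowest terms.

Hunter 1's mix p on Stag must make Hunter 2 indifferent between Stag and Hare.
Hunter 2's payoff from Stag: 5p + 9(1−p). From Hare: 0p + 10(1−p).
Set equal: 5p = 1(1−p) → p = 1/6.

1/6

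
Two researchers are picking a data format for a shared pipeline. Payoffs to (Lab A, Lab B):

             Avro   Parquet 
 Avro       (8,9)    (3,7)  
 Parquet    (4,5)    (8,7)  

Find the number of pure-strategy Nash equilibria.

Both Avro: Lab A gets 8 (best alternative 4); Lab B gets 9 (best alternative 7). Neither deviates — NE.
Both Parquet: Lab A gets 8 (best alternative 3); Lab B gets 7 (best alternative 5). Neither deviates — NE.
(Parquet, Avro) is not a NE: Lab A would switch to Avro (8 > 4).
No other cell survives both best-response checks, so there are 2 pure NE.

2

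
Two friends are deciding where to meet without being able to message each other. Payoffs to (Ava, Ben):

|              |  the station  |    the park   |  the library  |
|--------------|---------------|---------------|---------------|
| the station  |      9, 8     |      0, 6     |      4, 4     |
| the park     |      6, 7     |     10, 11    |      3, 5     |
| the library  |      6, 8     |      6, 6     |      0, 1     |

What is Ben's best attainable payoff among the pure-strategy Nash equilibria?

11

Both the station is a pure NE (Ava: 9 ≥ 6; Ben: 8 ≥ 6). Ben gets 8.
Both the park is a pure NE (Ava: 10 ≥ 6; Ben: 11 ≥ 7). Ben gets 11.
Every other cell has a profitable deviation for at least one player. Highest of {8, 11} is 11.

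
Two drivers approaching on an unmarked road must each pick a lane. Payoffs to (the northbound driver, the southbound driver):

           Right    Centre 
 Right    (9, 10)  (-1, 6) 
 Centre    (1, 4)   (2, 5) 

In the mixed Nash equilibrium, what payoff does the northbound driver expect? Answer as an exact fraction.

19/11

The southbound driver mixes with probability q on Right, chosen so the northbound driver is indifferent: 9q + (-1)(1−q) = 1q + 2(1−q) gives q = 3/11.
The northbound driver's expected payoff (from either row, since indifferent) is 9·3/11 + (-1)·8/11 = 19/11.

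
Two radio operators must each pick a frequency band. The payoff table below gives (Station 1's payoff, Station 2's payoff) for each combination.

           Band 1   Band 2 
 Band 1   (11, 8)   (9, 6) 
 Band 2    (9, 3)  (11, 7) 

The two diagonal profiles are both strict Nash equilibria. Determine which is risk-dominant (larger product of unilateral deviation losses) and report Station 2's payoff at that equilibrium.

At both Band 1: Station 1 loses 11 − 9 = 2 by deviating; Station 2 loses 8 − 6 = 2. Product = 2·2 = 4.
At both Band 2: Station 1 loses 11 − 9 = 2 by deviating; Station 2 loses 7 − 3 = 4. Product = 2·4 = 8.
8 > 4, so both Band 2 is risk-dominant. Station 2's payoff there is 7.

7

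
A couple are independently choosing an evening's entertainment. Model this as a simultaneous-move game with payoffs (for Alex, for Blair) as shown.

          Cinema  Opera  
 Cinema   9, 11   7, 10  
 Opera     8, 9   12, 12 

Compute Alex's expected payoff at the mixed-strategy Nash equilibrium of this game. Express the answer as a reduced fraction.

Blair mixes with probability q on Cinema, chosen so Alex is indifferent: 9q + 7(1−q) = 8q + 12(1−q) gives q = 5/6.
Alex's expected payoff (from either row, since indifferent) is 9·5/6 + 7·1/6 = 26/3.

26/3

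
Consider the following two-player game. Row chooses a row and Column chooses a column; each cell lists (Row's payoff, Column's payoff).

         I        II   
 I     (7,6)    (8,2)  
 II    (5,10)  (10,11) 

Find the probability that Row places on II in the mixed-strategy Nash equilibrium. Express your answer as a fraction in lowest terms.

4/5

Row's mix p on I must make Column indifferent between I and II.
Column's payoff from I: 6p + 10(1−p). From II: 2p + 11(1−p).
Set equal: 4p = 1(1−p) → p = 1/5.
Probability on II is 1 − 1/5 = 4/5.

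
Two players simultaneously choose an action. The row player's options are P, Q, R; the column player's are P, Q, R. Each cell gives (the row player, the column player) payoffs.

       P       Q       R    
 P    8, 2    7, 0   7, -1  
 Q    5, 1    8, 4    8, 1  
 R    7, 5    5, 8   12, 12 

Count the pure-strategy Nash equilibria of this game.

3

Both P: the row player gets 8 (best alternative 7); the column player gets 2 (best alternative 0). Neither deviates — NE.
Both Q: the row player gets 8 (best alternative 7); the column player gets 4 (best alternative 1). Neither deviates — NE.
Both R: the row player gets 12 (best alternative 8); the column player gets 12 (best alternative 8). Neither deviates — NE.
(R, P) is not a NE: the row player would switch to P (8 > 7).
No other cell survives both best-response checks, so there are 3 pure NE.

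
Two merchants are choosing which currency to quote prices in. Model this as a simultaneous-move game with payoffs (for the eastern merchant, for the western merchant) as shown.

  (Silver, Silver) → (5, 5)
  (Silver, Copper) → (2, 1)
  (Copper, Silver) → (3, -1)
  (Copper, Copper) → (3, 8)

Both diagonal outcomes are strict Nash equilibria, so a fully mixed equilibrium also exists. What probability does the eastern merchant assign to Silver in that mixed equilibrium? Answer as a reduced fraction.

9/13

The eastern merchant's mix p on Silver must make the western merchant indifferent between Silver and Copper.
The western merchant's payoff from Silver: 5p + (-1)(1−p). From Copper: 1p + 8(1−p).
Set equal: 4p = 9(1−p) → p = 9/13.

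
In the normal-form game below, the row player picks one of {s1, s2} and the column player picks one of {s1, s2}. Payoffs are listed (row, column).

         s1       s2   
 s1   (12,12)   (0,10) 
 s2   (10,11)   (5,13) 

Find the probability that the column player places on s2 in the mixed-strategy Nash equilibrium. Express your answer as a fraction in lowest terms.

The column player's mix q on s1 must make the row player indifferent between s1 and s2.
The row player's payoff from s1: 12q + 0(1−q). From s2: 10q + 5(1−q).
Set equal: 2q = 5(1−q) → q = 5/7.
Probability on s2 is 1 − 5/7 = 2/7.

2/7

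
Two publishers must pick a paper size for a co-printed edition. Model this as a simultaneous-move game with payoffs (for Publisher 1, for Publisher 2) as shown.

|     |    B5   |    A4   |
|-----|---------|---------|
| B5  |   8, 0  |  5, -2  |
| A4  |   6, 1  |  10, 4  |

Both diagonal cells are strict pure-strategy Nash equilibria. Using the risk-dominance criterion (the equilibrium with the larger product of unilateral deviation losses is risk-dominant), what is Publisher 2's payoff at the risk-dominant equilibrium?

At both B5: Publisher 1 loses 8 − 6 = 2 by deviating; Publisher 2 loses 0 − (-2) = 2. Product = 2·2 = 4.
At both A4: Publisher 1 loses 10 − 5 = 5 by deviating; Publisher 2 loses 4 − 1 = 3. Product = 5·3 = 15.
15 > 4, so both A4 is risk-dominant. Publisher 2's payoff there is 4.

4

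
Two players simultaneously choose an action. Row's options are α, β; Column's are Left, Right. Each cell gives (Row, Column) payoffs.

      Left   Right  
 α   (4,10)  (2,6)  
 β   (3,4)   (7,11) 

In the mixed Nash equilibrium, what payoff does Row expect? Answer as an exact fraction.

Column mixes with probability q on Left, chosen so Row is indifferent: 4q + 2(1−q) = 3q + 7(1−q) gives q = 5/6.
Row's expected payoff (from either row, since indifferent) is 4·5/6 + 2·1/6 = 11/3.

11/3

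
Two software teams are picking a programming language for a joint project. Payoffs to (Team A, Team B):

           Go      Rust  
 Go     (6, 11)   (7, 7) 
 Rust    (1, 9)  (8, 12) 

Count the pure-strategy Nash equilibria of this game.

2

Both Go: Team A gets 6 (best alternative 1); Team B gets 11 (best alternative 7). Neither deviates — NE.
Both Rust: Team A gets 8 (best alternative 7); Team B gets 12 (best alternative 9). Neither deviates — NE.
(Rust, Go) is not a NE: Team A would switch to Go (6 > 1).
No other cell survives both best-response checks, so there are 2 pure NE.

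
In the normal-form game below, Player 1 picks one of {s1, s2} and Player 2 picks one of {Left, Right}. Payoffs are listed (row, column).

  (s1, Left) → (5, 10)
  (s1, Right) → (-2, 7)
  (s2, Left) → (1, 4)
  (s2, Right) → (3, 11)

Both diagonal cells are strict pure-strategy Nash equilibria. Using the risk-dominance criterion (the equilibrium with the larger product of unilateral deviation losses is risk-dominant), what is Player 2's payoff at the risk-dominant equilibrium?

11

At (s1, Left): Player 1 loses 5 − 1 = 4 by deviating; Player 2 loses 10 − 7 = 3. Product = 4·3 = 12.
At (s2, Right): Player 1 loses 3 − (-2) = 5 by deviating; Player 2 loses 11 − 4 = 7. Product = 5·7 = 35.
35 > 12, so (s2, Right) is risk-dominant. Player 2's payoff there is 11.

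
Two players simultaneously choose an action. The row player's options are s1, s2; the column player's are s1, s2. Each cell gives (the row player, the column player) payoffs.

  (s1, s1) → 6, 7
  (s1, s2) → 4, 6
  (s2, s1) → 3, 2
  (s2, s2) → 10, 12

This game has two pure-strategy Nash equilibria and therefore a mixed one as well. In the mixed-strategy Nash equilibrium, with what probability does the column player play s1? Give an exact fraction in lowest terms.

The column player's mix q on s1 must make the row player indifferent between s1 and s2.
The row player's payoff from s1: 6q + 4(1−q). From s2: 3q + 10(1−q).
Set equal: 3q = 6(1−q) → q = 6/9 = 2/3.

2/3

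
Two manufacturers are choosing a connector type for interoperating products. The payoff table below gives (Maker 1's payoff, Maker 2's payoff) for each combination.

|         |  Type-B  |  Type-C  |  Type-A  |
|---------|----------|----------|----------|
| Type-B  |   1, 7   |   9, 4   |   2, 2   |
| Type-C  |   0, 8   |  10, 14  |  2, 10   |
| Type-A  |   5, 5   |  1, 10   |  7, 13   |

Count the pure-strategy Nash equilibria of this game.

2

Both Type-C: Maker 1 gets 10 (best alternative 9); Maker 2 gets 14 (best alternative 10). Neither deviates — NE.
Both Type-A: Maker 1 gets 7 (best alternative 2); Maker 2 gets 13 (best alternative 10). Neither deviates — NE.
Both Type-B is not a NE: Maker 1 would switch to Type-A (5 > 1).
No other cell survives both best-response checks, so there are 2 pure NE.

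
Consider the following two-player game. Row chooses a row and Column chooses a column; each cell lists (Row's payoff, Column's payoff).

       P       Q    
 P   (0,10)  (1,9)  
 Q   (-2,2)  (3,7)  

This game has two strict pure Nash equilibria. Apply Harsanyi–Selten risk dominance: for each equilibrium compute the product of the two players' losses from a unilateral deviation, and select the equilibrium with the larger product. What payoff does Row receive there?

At both P: Row loses 0 − (-2) = 2 by deviating; Column loses 10 − 9 = 1. Product = 2·1 = 2.
At both Q: Row loses 3 − 1 = 2 by deviating; Column loses 7 − 2 = 5. Product = 2·5 = 10.
10 > 2, so both Q is risk-dominant. Row's payoff there is 3.

3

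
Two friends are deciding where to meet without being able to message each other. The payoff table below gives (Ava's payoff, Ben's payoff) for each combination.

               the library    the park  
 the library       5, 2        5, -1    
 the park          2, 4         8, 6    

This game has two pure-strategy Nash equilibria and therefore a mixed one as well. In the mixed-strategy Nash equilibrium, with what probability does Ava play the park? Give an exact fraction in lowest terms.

Ava's mix p on the library must make Ben indifferent between the library and the park.
Ben's payoff from the library: 2p + 4(1−p). From the park: (-1)p + 6(1−p).
Set equal: 3p = 2(1−p) → p = 2/5.
Probability on the park is 1 − 2/5 = 3/5.

3/5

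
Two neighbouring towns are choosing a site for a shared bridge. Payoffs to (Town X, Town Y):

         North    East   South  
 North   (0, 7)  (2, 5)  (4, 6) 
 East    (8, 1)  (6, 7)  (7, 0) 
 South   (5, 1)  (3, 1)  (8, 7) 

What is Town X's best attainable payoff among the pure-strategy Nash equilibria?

8

Both East is a pure NE (Town X: 6 ≥ 3; Town Y: 7 ≥ 1). Town X gets 6.
Both South is a pure NE (Town X: 8 ≥ 7; Town Y: 7 ≥ 1). Town X gets 8.
Every other cell has a profitable deviation for at least one player. Highest of {6, 8} is 8.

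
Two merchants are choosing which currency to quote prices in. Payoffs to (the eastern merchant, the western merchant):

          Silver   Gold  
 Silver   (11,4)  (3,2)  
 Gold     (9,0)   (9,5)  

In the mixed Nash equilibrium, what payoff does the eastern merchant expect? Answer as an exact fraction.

9

The western merchant mixes with probability q on Silver, chosen so the eastern merchant is indifferent: 11q + 3(1−q) = 9q + 9(1−q) gives q = 3/4.
The eastern merchant's expected payoff (from either row, since indifferent) is 11·3/4 + 3·1/4 = 9.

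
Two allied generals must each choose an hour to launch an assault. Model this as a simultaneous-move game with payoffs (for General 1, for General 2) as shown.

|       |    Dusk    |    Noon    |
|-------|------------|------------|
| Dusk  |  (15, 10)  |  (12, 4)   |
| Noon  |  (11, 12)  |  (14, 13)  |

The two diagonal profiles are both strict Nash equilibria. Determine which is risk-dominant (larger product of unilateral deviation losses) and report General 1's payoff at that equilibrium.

15

At both Dusk: General 1 loses 15 − 11 = 4 by deviating; General 2 loses 10 − 4 = 6. Product = 4·6 = 24.
At both Noon: General 1 loses 14 − 12 = 2 by deviating; General 2 loses 13 − 12 = 1. Product = 2·1 = 2.
24 > 2, so both Dusk is risk-dominant. General 1's payoff there is 15.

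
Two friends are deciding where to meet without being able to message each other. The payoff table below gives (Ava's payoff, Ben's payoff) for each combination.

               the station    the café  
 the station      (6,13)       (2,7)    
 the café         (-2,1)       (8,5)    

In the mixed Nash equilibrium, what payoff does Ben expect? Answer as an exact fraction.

29/5

Ava mixes with probability p on the station, chosen so Ben is indifferent: 13p + 1(1−p) = 7p + 5(1−p) gives p = 2/5.
Ben's expected payoff is 13·2/5 + 1·3/5 = 29/5.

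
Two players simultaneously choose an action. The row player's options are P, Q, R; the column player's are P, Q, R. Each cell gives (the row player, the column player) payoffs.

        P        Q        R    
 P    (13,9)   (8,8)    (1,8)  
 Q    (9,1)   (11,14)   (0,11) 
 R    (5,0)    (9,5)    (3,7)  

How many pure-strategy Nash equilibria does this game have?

Both P: the row player gets 13 (best alternative 9); the column player gets 9 (best alternative 8). Neither deviates — NE.
Both Q: the row player gets 11 (best alternative 9); the column player gets 14 (best alternative 11). Neither deviates — NE.
Both R: the row player gets 3 (best alternative 1); the column player gets 7 (best alternative 5). Neither deviates — NE.
(R, P) is not a NE: the row player would switch to P (13 > 5).
No other cell survives both best-response checks, so there are 3 pure NE.

3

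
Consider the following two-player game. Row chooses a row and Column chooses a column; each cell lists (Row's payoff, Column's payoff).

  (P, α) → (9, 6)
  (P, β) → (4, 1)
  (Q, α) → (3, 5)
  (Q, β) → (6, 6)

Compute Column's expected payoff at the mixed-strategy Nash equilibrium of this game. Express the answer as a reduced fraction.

31/6

Row mixes with probability p on P, chosen so Column is indifferent: 6p + 5(1−p) = 1p + 6(1−p) gives p = 1/6.
Column's expected payoff is 6·1/6 + 5·5/6 = 31/6.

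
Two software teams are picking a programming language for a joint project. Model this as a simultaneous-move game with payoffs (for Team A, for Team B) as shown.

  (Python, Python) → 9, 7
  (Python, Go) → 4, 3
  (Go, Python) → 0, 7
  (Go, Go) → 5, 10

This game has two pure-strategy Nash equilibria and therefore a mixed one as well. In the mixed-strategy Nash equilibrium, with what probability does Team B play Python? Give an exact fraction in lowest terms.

Team B's mix q on Python must make Team A indifferent between Python and Go.
Team A's payoff from Python: 9q + 4(1−q). From Go: 0q + 5(1−q).
Set equal: 9q = 1(1−q) → q = 1/10.

1/10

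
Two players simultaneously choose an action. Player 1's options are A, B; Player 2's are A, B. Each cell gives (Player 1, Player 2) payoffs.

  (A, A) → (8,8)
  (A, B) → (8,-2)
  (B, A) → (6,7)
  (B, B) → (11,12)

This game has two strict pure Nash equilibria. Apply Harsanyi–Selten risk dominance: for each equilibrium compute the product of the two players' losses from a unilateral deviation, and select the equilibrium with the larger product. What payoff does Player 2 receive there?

At both A: Player 1 loses 8 − 6 = 2 by deviating; Player 2 loses 8 − (-2) = 10. Product = 2·10 = 20.
At both B: Player 1 loses 11 − 8 = 3 by deviating; Player 2 loses 12 − 7 = 5. Product = 3·5 = 15.
20 > 15, so both A is risk-dominant. Player 2's payoff there is 8.

8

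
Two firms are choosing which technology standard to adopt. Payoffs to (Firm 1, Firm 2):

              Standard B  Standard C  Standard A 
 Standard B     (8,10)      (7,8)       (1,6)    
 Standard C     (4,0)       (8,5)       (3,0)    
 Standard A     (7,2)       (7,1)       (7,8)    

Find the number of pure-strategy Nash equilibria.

3

Both Standard B: Firm 1 gets 8 (best alternative 7); Firm 2 gets 10 (best alternative 8). Neither deviates — NE.
Both Standard C: Firm 1 gets 8 (best alternative 7); Firm 2 gets 5 (best alternative 0). Neither deviates — NE.
Both Standard A: Firm 1 gets 7 (best alternative 3); Firm 2 gets 8 (best alternative 2). Neither deviates — NE.
(Standard A, Standard B) is not a NE: Firm 1 would switch to Standard B (8 > 7).
No other cell survives both best-response checks, so there are 3 pure NE.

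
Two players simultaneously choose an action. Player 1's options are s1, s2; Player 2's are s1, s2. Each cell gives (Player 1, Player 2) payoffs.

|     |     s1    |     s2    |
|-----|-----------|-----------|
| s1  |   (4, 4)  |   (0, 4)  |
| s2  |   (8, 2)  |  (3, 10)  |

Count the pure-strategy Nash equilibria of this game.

1

Both s2: Player 1 gets 3 (best alternative 0); Player 2 gets 10 (best alternative 2). Neither deviates — NE.
Both s1 is not a NE: Player 1 would switch to s2 (8 > 4).
No other cell survives both best-response checks, so there is 1 pure NE.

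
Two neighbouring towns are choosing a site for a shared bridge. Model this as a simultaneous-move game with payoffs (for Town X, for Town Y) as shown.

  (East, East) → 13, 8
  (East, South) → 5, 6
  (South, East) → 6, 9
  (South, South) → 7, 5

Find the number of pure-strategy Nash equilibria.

Both East: Town X gets 13 (best alternative 6); Town Y gets 8 (best alternative 6). Neither deviates — NE.
Both South is not a NE: Town Y would switch to East (9 > 5).
No other cell survives both best-response checks, so there is 1 pure NE.

1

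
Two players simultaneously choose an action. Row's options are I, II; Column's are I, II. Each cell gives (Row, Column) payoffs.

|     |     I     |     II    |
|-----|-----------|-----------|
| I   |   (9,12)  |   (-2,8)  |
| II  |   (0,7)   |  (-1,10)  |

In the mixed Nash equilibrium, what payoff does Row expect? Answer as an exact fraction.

Column mixes with probability q on I, chosen so Row is indifferent: 9q + (-2)(1−q) = 0q + (-1)(1−q) gives q = 1/10.
Row's expected payoff (from either row, since indifferent) is 9·1/10 + (-2)·9/10 = -9/10.

-9/10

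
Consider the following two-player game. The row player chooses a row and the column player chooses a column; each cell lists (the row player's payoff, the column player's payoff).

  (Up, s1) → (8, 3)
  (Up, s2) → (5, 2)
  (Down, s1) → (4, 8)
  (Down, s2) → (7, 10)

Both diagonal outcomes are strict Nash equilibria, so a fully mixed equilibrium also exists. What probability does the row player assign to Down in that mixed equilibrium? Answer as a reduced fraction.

The row player's mix p on Up must make the column player indifferent between s1 and s2.
The column player's payoff from s1: 3p + 8(1−p). From s2: 2p + 10(1−p).
Set equal: 1p = 2(1−p) → p = 2/3.
Probability on Down is 1 − 2/3 = 1/3.

1/3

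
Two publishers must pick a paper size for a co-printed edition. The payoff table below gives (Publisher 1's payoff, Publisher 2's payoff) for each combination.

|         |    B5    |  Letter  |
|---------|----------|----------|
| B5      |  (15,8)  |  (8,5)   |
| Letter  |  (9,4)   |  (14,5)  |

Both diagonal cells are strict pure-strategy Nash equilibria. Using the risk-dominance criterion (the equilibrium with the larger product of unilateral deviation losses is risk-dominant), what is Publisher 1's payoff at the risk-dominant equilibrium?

15

At both B5: Publisher 1 loses 15 − 9 = 6 by deviating; Publisher 2 loses 8 − 5 = 3. Product = 6·3 = 18.
At both Letter: Publisher 1 loses 14 − 8 = 6 by deviating; Publisher 2 loses 5 − 4 = 1. Product = 6·1 = 6.
18 > 6, so both B5 is risk-dominant. Publisher 1's payoff there is 15.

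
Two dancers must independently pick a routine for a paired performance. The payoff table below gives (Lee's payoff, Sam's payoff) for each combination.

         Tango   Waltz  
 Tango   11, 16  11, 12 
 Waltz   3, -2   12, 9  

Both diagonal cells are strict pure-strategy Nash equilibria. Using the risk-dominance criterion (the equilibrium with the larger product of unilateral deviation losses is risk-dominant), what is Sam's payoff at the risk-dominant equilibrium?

At both Tango: Lee loses 11 − 3 = 8 by deviating; Sam loses 16 − 12 = 4. Product = 8·4 = 32.
At both Waltz: Lee loses 12 − 11 = 1 by deviating; Sam loses 9 − (-2) = 11. Product = 1·11 = 11.
32 > 11, so both Tango is risk-dominant. Sam's payoff there is 16.

16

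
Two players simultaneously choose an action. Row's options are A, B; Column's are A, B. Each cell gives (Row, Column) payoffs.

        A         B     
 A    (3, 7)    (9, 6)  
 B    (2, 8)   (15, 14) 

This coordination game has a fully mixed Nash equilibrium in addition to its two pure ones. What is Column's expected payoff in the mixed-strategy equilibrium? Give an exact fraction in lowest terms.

50/7

Row mixes with probability p on A, chosen so Column is indifferent: 7p + 8(1−p) = 6p + 14(1−p) gives p = 6/7.
Column's expected payoff is 7·6/7 + 8·1/7 = 50/7.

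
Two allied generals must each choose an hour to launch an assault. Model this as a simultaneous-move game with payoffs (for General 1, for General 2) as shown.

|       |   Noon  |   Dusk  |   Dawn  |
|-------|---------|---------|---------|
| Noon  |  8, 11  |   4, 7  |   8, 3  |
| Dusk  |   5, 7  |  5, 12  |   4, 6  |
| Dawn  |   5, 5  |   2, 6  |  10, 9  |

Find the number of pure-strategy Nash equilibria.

Both Noon: General 1 gets 8 (best alternative 5); General 2 gets 11 (best alternative 7). Neither deviates — NE.
Both Dusk: General 1 gets 5 (best alternative 4); General 2 gets 12 (best alternative 7). Neither deviates — NE.
Both Dawn: General 1 gets 10 (best alternative 8); General 2 gets 9 (best alternative 6). Neither deviates — NE.
(Dawn, Noon) is not a NE: General 1 would switch to Noon (8 > 5).
No other cell survives both best-response checks, so there are 3 pure NE.

3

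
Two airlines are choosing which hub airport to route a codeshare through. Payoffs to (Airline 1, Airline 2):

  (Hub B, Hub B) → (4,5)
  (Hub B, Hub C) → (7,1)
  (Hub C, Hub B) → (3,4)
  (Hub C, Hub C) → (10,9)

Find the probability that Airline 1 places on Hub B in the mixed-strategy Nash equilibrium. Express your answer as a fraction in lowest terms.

5/9

Airline 1's mix p on Hub B must make Airline 2 indifferent between Hub B and Hub C.
Airline 2's payoff from Hub B: 5p + 4(1−p). From Hub C: 1p + 9(1−p).
Set equal: 4p = 5(1−p) → p = 5/9.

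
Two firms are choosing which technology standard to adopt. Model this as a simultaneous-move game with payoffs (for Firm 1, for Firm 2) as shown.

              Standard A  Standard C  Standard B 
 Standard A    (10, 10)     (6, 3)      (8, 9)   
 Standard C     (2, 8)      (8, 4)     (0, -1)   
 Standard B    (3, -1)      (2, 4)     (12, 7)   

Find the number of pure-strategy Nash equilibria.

2

Both Standard A: Firm 1 gets 10 (best alternative 3); Firm 2 gets 10 (best alternative 9). Neither deviates — NE.
Both Standard B: Firm 1 gets 12 (best alternative 8); Firm 2 gets 7 (best alternative 4). Neither deviates — NE.
Both Standard C is not a NE: Firm 2 would switch to Standard A (8 > 4).
No other cell survives both best-response checks, so there are 2 pure NE.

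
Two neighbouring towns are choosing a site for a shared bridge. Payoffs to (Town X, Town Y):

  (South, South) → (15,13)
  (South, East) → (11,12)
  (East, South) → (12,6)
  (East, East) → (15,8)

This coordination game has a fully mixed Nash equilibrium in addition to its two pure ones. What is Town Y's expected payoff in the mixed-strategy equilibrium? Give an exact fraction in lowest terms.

Town X mixes with probability p on South, chosen so Town Y is indifferent: 13p + 6(1−p) = 12p + 8(1−p) gives p = 2/3.
Town Y's expected payoff is 13·2/3 + 6·1/3 = 32/3.

32/3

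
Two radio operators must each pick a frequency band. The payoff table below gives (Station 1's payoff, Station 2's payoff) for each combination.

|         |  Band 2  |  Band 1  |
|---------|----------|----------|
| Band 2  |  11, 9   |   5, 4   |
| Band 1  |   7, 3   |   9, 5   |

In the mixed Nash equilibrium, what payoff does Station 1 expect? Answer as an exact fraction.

8

Station 2 mixes with probability q on Band 2, chosen so Station 1 is indifferent: 11q + 5(1−q) = 7q + 9(1−q) gives q = 1/2.
Station 1's expected payoff (from either row, since indifferent) is 11·1/2 + 5·1/2 = 8.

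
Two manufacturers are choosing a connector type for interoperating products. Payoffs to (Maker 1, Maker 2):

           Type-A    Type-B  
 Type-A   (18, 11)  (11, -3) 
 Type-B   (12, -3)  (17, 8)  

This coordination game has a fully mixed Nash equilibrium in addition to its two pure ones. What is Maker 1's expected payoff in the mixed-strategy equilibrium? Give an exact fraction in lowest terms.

Maker 2 mixes with probability q on Type-A, chosen so Maker 1 is indifferent: 18q + 11(1−q) = 12q + 17(1−q) gives q = 1/2.
Maker 1's expected payoff (from either row, since indifferent) is 18·1/2 + 11·1/2 = 29/2.

29/2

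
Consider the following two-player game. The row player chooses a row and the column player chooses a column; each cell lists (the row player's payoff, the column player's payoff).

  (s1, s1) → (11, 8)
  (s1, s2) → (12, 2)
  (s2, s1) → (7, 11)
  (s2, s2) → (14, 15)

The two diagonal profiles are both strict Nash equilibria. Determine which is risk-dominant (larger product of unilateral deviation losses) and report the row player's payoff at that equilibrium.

At both s1: the row player loses 11 − 7 = 4 by deviating; the column player loses 8 − 2 = 6. Product = 4·6 = 24.
At both s2: the row player loses 14 − 12 = 2 by deviating; the column player loses 15 − 11 = 4. Product = 2·4 = 8.
24 > 8, so both s1 is risk-dominant. The row player's payoff there is 11.

11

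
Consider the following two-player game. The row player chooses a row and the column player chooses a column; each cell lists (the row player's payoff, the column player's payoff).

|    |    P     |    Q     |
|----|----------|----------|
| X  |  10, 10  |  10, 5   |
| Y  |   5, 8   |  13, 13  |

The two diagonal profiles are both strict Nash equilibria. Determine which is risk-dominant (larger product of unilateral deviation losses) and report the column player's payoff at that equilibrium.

10

At (X, P): the row player loses 10 − 5 = 5 by deviating; the column player loses 10 − 5 = 5. Product = 5·5 = 25.
At (Y, Q): the row player loses 13 − 10 = 3 by deviating; the column player loses 13 − 8 = 5. Product = 3·5 = 15.
25 > 15, so (X, P) is risk-dominant. The column player's payoff there is 10.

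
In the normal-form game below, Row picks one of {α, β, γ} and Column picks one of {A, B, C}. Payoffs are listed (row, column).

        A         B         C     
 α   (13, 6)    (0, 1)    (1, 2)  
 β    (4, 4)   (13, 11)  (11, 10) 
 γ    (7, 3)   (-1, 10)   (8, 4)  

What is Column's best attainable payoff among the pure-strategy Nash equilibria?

(α, A) is a pure NE (Row: 13 ≥ 7; Column: 6 ≥ 2). Column gets 6.
(β, B) is a pure NE (Row: 13 ≥ 0; Column: 11 ≥ 10). Column gets 11.
Every other cell has a profitable deviation for at least one player. Highest of {6, 11} is 11.

11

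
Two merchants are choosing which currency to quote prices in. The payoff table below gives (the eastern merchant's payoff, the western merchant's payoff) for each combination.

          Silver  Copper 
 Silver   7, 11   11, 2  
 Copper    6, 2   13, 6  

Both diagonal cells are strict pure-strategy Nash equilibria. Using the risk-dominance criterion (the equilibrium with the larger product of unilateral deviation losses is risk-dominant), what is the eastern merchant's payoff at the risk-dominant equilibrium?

At both Silver: the eastern merchant loses 7 − 6 = 1 by deviating; the western merchant loses 11 − 2 = 9. Product = 1·9 = 9.
At both Copper: the eastern merchant loses 13 − 11 = 2 by deviating; the western merchant loses 6 − 2 = 4. Product = 2·4 = 8.
9 > 8, so both Silver is risk-dominant. The eastern merchant's payoff there is 7.

7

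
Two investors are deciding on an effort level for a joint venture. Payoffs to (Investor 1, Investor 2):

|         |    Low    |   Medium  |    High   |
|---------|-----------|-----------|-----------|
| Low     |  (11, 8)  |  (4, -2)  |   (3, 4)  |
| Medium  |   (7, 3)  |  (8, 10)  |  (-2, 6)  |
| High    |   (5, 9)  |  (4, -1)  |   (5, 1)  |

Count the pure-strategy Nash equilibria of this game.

2

Both Low: Investor 1 gets 11 (best alternative 7); Investor 2 gets 8 (best alternative 4). Neither deviates — NE.
Both Medium: Investor 1 gets 8 (best alternative 4); Investor 2 gets 10 (best alternative 6). Neither deviates — NE.
Both High is not a NE: Investor 2 would switch to Low (9 > 1).
No other cell survives both best-response checks, so there are 2 pure NE.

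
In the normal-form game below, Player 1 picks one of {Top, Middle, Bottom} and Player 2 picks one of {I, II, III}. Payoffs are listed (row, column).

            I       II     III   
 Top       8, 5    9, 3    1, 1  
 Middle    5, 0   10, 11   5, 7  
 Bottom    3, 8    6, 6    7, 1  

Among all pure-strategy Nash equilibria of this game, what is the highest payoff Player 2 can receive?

11

(Top, I) is a pure NE (Player 1: 8 ≥ 5; Player 2: 5 ≥ 3). Player 2 gets 5.
(Middle, II) is a pure NE (Player 1: 10 ≥ 9; Player 2: 11 ≥ 7). Player 2 gets 11.
Every other cell has a profitable deviation for at least one player. Highest of {5, 11} is 11.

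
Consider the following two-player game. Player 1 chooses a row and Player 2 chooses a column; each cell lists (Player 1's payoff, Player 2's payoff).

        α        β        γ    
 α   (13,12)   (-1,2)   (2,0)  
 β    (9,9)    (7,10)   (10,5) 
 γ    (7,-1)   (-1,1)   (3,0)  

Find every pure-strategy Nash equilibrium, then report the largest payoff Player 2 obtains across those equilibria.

12

Both α is a pure NE (Player 1: 13 ≥ 9; Player 2: 12 ≥ 2). Player 2 gets 12.
Both β is a pure NE (Player 1: 7 ≥ -1; Player 2: 10 ≥ 9). Player 2 gets 10.
Every other cell has a profitable deviation for at least one player. Highest of {12, 10} is 12.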